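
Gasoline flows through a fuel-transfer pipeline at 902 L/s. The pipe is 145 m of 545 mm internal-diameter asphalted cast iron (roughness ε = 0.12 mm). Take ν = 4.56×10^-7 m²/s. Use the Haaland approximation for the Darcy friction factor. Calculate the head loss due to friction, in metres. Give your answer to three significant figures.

h_f ≈ 2.88 m

V = 4Q/(πD²) = 4·0.902/(π·0.545²) = 3.867 m/s
Re = VD/ν = 3.867·0.545/4.56×10^-7 = 4.62×10^6 → turbulent
ε/D = 0.12/545 = 2.20×10^-4
Haaland: f = 0.01422
h_f = f(L/D)V²/(2g) = 0.01422·(145/0.545)·3.867²/(2·9.81) = 2.882 m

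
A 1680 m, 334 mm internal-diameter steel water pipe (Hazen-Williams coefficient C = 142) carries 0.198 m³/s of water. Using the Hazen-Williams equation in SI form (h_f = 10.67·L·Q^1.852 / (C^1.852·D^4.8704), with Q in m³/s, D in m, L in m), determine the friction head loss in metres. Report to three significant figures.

h_f ≈ 19.2 m

h_f = 10.67·1680·0.198^1.852 / (142^1.852·0.334^4.8704) = 19.25 m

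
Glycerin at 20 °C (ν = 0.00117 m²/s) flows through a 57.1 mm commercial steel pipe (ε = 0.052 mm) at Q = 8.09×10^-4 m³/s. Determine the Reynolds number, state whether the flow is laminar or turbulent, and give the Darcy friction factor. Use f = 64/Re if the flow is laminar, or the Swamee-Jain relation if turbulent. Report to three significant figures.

Re ≈ 15.4; laminar; f = 64/Re ≈ 4.15

V = 4Q/(πD²) = 0.3159 m/s
Re = VD/ν = 0.3159·0.0571/0.00117 = 15.4
Re < 2300 → laminar → f = 64/Re = 4.151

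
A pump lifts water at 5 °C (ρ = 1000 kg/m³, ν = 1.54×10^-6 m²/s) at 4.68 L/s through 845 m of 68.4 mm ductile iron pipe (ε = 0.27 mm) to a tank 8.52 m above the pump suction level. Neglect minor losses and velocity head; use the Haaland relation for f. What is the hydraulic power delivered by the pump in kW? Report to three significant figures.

V = 4Q/(πD²) = 1.274 m/s; Re = 5.66×10^4; ε/D = 0.00395; f = 0.03006
h_f = f(L/D)V²/2g = 30.70 m
Total head H = z + h_f = 8.52 + 30.70 = 39.22 m
P_hyd = ρgQH = 1000·9.81·0.00468·39.22 = 1.801 kW

P_hyd ≈ 1.80 kW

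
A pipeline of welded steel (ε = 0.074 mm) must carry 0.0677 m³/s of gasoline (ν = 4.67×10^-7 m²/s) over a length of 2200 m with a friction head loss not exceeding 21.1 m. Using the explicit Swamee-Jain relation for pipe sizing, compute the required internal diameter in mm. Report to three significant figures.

Swamee-Jain (Type III): D = 0.66·[ε^1.25·(LQ²/(gh_f))^4.75 + ν·Q^9.4·(L/(gh_f))^5.2]^0.04
LQ²/(gh_f) = 0.04871; L/(gh_f) = 10.63
Term 1 = ε^1.25·(…)^4.75 = 4.01×10^-12; Term 2 = ν·Q^9.4·(…)^5.2 = 1.03×10^-12
D = 0.66·(4.01×10^-12 + 1.03×10^-12)^0.04 = 0.2332 m = 233 mm
Check: V = 1.59 m/s, Re = 7.92×10^5, f = 0.01608, h_f = 19.4 m ≈ 21.1 m ✓

D ≈ 233 mm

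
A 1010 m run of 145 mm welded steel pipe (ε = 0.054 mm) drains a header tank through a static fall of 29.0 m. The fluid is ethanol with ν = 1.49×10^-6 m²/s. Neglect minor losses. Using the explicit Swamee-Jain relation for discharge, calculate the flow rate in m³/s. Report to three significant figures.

Q ≈ 0.0351 m³/s

Swamee-Jain (Type II): Q = -0.965·√(gD⁵h_f/L)·ln[ε/(3.7D) + √(3.17ν²L/(gD³h_f))]
√(gD⁵h_f/L) = √(9.81·0.145⁵·29.0/1010) = 0.004249
ε/(3.7D) = 1.01×10^-4; √(3.17ν²L/(gD³h_f)) = 9.05×10^-5
Q = -0.965·0.004249·ln(1.912×10^-4) = 0.03511 m³/s
Check: V = 2.13 m/s, Re = 2.07×10^5, f = 0.01816, h_f = 29.1 m ≈ 29.0 m ✓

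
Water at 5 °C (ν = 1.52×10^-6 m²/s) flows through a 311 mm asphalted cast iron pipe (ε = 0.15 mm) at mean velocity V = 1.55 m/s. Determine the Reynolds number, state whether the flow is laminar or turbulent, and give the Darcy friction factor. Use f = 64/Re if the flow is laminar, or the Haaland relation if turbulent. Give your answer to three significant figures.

Re = VD/ν = 1.550·0.311/1.52×10^-6 = 3.17×10^5
Re > 4000 → turbulent; ε/D = 4.82×10^-4
Haaland: f = 0.01790

Re ≈ 3.17×10^5; turbulent; f ≈ 0.0179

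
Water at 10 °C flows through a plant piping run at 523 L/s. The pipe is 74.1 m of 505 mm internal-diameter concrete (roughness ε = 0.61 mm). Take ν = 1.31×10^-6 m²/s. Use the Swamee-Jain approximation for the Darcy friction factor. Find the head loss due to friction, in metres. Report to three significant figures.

V = 4Q/(πD²) = 4·0.523/(π·0.505²) = 2.611 m/s
Re = VD/ν = 2.611·0.505/1.31×10^-6 = 1.01×10^6 → turbulent
ε/D = 0.61/505 = 0.00121
Swamee-Jain: f = 0.02092
h_f = f(L/D)V²/(2g) = 0.02092·(74.1/0.505)·2.611²/(2·9.81) = 1.067 m

h_f ≈ 1.07 m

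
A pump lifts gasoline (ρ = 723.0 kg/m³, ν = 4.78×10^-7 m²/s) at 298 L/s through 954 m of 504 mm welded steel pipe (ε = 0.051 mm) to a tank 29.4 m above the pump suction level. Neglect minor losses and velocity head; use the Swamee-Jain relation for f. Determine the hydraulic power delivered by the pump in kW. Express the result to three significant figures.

P_hyd ≈ 68.1 kW

V = 4Q/(πD²) = 1.494 m/s; Re = 1.57×10^6; ε/D = 1.01×10^-4; f = 0.01308
h_f = f(L/D)V²/2g = 2.816 m
Total head H = z + h_f = 29.4 + 2.816 = 32.22 m
P_hyd = ρgQH = 723.0·9.81·0.298·32.22 = 68.09 kW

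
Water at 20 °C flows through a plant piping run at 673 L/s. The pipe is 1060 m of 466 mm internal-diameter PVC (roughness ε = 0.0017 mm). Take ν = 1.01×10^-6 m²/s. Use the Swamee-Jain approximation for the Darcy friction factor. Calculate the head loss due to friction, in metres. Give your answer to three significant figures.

h_f ≈ 19.2 m

V = 4Q/(πD²) = 4·0.673/(π·0.466²) = 3.946 m/s
Re = VD/ν = 3.946·0.466/1.01×10^-6 = 1.82×10^6 → turbulent
ε/D = 0.0017/466 = 3.65×10^-6
Swamee-Jain: f = 0.01065
h_f = f(L/D)V²/(2g) = 0.01065·(1060/0.466)·3.946²/(2·9.81) = 19.23 m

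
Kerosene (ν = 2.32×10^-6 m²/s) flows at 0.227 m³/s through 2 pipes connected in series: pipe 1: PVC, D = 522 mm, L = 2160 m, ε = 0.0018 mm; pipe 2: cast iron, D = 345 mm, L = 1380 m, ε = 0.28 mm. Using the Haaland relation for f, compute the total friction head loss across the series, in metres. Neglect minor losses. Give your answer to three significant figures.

Pipe 1: V = 1.061 m/s, Re = 2.39×10^5, ε/D = 3.45×10^-6, f = 0.01500, h_1 = f(L/D)V²/2g = 3.560 m
Pipe 2: V = 2.428 m/s, Re = 3.61×10^5, ε/D = 8.12×10^-4, f = 0.01953, h_2 = f(L/D)V²/2g = 23.48 m
Series → Q common, losses add: H = Σh = 27.04 m

H ≈ 27.0 m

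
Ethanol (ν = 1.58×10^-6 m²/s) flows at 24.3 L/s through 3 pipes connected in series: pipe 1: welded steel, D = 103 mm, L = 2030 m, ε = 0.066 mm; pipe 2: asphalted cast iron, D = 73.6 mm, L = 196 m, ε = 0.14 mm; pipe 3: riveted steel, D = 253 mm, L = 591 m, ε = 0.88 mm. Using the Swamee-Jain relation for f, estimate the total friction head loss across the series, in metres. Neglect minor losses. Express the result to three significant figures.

H ≈ 275 m

Pipe 1: V = 2.916 m/s, Re = 1.90×10^5, ε/D = 6.41×10^-4, f = 0.01972, h_1 = f(L/D)V²/2g = 168.5 m
Pipe 2: V = 5.712 m/s, Re = 2.66×10^5, ε/D = 0.00190, f = 0.02397, h_2 = f(L/D)V²/2g = 106.1 m
Pipe 3: V = 0.4834 m/s, Re = 7.74×10^4, ε/D = 0.00348, f = 0.02907, h_3 = f(L/D)V²/2g = 0.8088 m
Series → Q common, losses add: H = Σh = 275.4 m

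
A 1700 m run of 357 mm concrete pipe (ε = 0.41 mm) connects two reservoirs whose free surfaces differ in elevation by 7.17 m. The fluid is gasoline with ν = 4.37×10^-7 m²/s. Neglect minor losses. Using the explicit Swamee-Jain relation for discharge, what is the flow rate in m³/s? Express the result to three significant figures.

Swamee-Jain (Type II): Q = -0.965·√(gD⁵h_f/L)·ln[ε/(3.7D) + √(3.17ν²L/(gD³h_f))]
√(gD⁵h_f/L) = √(9.81·0.357⁵·7.17/1700) = 0.01549
ε/(3.7D) = 3.10×10^-4; √(3.17ν²L/(gD³h_f)) = 1.79×10^-5
Q = -0.965·0.01549·ln(3.283×10^-4) = 0.1199 m³/s
Check: V = 1.20 m/s, Re = 9.79×10^5, f = 0.02068, h_f = 7.20 m ≈ 7.17 m ✓

Q ≈ 0.120 m³/s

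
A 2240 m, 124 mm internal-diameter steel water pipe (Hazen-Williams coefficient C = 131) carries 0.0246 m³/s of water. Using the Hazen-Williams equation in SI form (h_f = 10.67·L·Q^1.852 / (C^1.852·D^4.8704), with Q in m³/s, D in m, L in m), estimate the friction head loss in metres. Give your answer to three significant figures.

h_f ≈ 78.1 m

h_f = 10.67·2240·0.0246^1.852 / (131^1.852·0.124^4.8704) = 78.10 m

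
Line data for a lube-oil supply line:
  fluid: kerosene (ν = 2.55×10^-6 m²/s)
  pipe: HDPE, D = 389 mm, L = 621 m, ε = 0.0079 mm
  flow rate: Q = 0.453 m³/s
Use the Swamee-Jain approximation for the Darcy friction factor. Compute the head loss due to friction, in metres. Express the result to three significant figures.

h_f ≈ 15.5 m

V = 4Q/(πD²) = 4·0.453/(π·0.389²) = 3.812 m/s
Re = VD/ν = 3.812·0.389/2.55×10^-6 = 5.81×10^5 → turbulent
ε/D = 0.0079/389 = 2.03×10^-5
Swamee-Jain: f = 0.01309
h_f = f(L/D)V²/(2g) = 0.01309·(621/0.389)·3.812²/(2·9.81) = 15.48 m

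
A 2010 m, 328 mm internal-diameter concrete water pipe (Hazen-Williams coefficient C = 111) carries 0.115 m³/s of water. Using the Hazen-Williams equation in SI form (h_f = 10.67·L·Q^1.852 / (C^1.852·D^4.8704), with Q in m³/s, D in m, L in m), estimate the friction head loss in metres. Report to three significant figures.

h_f ≈ 14.5 m

h_f = 10.67·2010·0.115^1.852 / (111^1.852·0.328^4.8704) = 14.51 m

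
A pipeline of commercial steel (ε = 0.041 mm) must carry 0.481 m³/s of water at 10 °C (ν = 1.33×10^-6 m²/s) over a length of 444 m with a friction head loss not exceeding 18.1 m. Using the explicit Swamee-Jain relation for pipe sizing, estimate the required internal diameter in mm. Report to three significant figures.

Swamee-Jain (Type III): D = 0.66·[ε^1.25·(LQ²/(gh_f))^4.75 + ν·Q^9.4·(L/(gh_f))^5.2]^0.04
LQ²/(gh_f) = 0.5785; L/(gh_f) = 2.501
Term 1 = ε^1.25·(…)^4.75 = 2.44×10^-7; Term 2 = ν·Q^9.4·(…)^5.2 = 1.61×10^-7
D = 0.66·(2.44×10^-7 + 1.61×10^-7)^0.04 = 0.3663 m = 366 mm
Check: V = 4.56 m/s, Re = 1.26×10^6, f = 0.01345, h_f = 17.3 m ≈ 18.1 m ✓

D ≈ 366 mm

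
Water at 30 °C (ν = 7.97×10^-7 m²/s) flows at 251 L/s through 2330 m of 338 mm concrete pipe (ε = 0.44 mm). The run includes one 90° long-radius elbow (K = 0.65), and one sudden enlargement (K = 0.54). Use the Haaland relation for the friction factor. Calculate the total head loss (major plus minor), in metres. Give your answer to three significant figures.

H_L ≈ 58.7 m

V = 4Q/(πD²) = 2.797 m/s; V²/2g = 0.3988 m
Re = 1.19×10^6, ε/D = 0.00130 → f = 0.02119 (Haaland)
Major: h_f = f(L/D)·V²/2g = 0.02119·6893·0.3988 = 58.25 m
Minor: ΣK = 1.19; h_m = ΣK·V²/2g = 0.4746 m
Total H_L = 58.25 + 0.4746 = 58.73 m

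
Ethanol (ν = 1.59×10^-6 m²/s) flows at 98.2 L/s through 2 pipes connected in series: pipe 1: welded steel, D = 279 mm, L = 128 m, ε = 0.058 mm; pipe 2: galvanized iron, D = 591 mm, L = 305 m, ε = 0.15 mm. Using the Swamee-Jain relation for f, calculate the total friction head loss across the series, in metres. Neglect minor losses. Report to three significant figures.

H ≈ 1.06 m

Pipe 1: V = 1.606 m/s, Re = 2.82×10^5, ε/D = 2.08×10^-4, f = 0.01649, h_1 = f(L/D)V²/2g = 0.9946 m
Pipe 2: V = 0.3580 m/s, Re = 1.33×10^5, ε/D = 2.54×10^-4, f = 0.01846, h_2 = f(L/D)V²/2g = 0.06223 m
Series → Q common, losses add: H = Σh = 1.057 m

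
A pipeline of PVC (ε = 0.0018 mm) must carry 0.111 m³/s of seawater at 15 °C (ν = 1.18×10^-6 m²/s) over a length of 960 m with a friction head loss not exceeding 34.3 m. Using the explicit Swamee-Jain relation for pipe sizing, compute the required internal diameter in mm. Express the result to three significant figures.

D ≈ 208 mm

Swamee-Jain (Type III): D = 0.66·[ε^1.25·(LQ²/(gh_f))^4.75 + ν·Q^9.4·(L/(gh_f))^5.2]^0.04
LQ²/(gh_f) = 0.03515; L/(gh_f) = 2.853
Term 1 = ε^1.25·(…)^4.75 = 8.17×10^-15; Term 2 = ν·Q^9.4·(…)^5.2 = 2.92×10^-13
D = 0.66·(8.17×10^-15 + 2.92×10^-13)^0.04 = 0.2083 m = 208 mm
Check: V = 3.26 m/s, Re = 5.75×10^5, f = 0.01292, h_f = 32.2 m ≈ 34.3 m ✓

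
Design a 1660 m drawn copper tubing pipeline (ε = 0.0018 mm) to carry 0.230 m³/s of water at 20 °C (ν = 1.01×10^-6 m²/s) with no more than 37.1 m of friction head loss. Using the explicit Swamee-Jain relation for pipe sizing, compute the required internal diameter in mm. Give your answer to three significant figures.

Swamee-Jain (Type III): D = 0.66·[ε^1.25·(LQ²/(gh_f))^4.75 + ν·Q^9.4·(L/(gh_f))^5.2]^0.04
LQ²/(gh_f) = 0.2413; L/(gh_f) = 4.561
Term 1 = ε^1.25·(…)^4.75 = 7.69×10^-11; Term 2 = ν·Q^9.4·(…)^5.2 = 2.70×10^-9
D = 0.66·(7.69×10^-11 + 2.70×10^-9)^0.04 = 0.3001 m = 300 mm
Check: V = 3.25 m/s, Re = 9.66×10^5, f = 0.01182, h_f = 35.2 m ≈ 37.1 m ✓

D ≈ 300 mm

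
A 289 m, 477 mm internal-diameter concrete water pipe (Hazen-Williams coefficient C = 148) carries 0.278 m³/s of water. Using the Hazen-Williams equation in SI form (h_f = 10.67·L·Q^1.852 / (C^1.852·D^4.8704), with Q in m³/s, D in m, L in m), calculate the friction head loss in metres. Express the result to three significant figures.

h_f = 10.67·289·0.278^1.852 / (148^1.852·0.477^4.8704) = 1.014 m

h_f ≈ 1.01 m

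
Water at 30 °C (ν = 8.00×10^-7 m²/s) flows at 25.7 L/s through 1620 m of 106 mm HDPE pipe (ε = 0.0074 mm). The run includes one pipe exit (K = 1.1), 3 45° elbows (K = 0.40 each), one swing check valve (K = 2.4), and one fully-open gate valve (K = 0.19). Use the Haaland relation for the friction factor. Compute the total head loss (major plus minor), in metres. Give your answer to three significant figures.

H_L ≈ 97.3 m

V = 4Q/(πD²) = 2.912 m/s; V²/2g = 0.4323 m
Re = 3.86×10^5, ε/D = 6.98×10^-5 → f = 0.01441 (Haaland)
Major: h_f = f(L/D)·V²/2g = 0.01441·15283·0.4323 = 95.23 m
Minor: ΣK = 4.89; h_m = ΣK·V²/2g = 2.114 m
Total H_L = 95.23 + 2.114 = 97.34 m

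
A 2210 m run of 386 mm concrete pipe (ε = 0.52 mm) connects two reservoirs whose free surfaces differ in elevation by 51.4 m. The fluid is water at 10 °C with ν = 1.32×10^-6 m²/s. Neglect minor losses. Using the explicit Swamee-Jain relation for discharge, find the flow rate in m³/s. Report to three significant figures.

Q ≈ 0.336 m³/s

Swamee-Jain (Type II): Q = -0.965·√(gD⁵h_f/L)·ln[ε/(3.7D) + √(3.17ν²L/(gD³h_f))]
√(gD⁵h_f/L) = √(9.81·0.386⁵·51.4/2210) = 0.04422
ε/(3.7D) = 3.64×10^-4; √(3.17ν²L/(gD³h_f)) = 2.05×10^-5
Q = -0.965·0.04422·ln(3.846×10^-4) = 0.3355 m³/s
Check: V = 2.87 m/s, Re = 8.38×10^5, f = 0.02153, h_f = 51.6 m ≈ 51.4 m ✓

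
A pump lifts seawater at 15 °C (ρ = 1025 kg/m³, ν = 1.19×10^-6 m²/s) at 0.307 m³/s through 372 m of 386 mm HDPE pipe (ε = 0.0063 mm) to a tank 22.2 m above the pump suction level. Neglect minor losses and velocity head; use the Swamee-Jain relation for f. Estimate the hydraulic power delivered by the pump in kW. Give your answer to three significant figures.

P_hyd ≈ 81.4 kW

V = 4Q/(πD²) = 2.623 m/s; Re = 8.51×10^5; ε/D = 1.63×10^-5; f = 0.01229
h_f = f(L/D)V²/2g = 4.153 m
Total head H = z + h_f = 22.2 + 4.153 = 26.35 m
P_hyd = ρgQH = 1025·9.81·0.307·26.35 = 81.35 kW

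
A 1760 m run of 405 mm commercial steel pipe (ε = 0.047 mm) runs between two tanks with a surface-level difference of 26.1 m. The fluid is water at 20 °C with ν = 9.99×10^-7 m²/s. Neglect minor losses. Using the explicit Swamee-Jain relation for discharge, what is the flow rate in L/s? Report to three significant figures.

Swamee-Jain (Type II): Q = -0.965·√(gD⁵h_f/L)·ln[ε/(3.7D) + √(3.17ν²L/(gD³h_f))]
√(gD⁵h_f/L) = √(9.81·0.405⁵·26.1/1760) = 0.03981
ε/(3.7D) = 3.14×10^-5; √(3.17ν²L/(gD³h_f)) = 1.81×10^-5
Q = -0.965·0.03981·ln(4.946×10^-5) = 0.3809 m³/s
Check: V = 2.96 m/s, Re = 1.20×10^6, f = 0.01356, h_f = 26.3 m ≈ 26.1 m ✓

Q ≈ 381 L/s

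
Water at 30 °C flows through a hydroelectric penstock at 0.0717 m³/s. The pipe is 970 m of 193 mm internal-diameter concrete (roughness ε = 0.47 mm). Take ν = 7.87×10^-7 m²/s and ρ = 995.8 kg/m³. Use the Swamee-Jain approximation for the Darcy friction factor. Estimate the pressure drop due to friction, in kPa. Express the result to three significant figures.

V = 4Q/(πD²) = 4·0.0717/(π·0.193²) = 2.451 m/s
Re = VD/ν = 2.451·0.193/7.87×10^-7 = 6.01×10^5 → turbulent
ε/D = 0.47/193 = 0.00244
Swamee-Jain: f = 0.02506
h_f = f(L/D)V²/(2g) = 0.02506·(970/0.193)·2.451²/(2·9.81) = 38.56 m
Δp = ρg·h_f = 995.8·9.81·38.56 = 376.7 kPa

Δp ≈ 377 kPa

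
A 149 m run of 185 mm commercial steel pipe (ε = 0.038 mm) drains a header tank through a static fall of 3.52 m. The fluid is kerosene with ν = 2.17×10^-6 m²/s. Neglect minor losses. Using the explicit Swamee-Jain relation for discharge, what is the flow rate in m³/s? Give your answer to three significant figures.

Q ≈ 0.0599 m³/s

Swamee-Jain (Type II): Q = -0.965·√(gD⁵h_f/L)·ln[ε/(3.7D) + √(3.17ν²L/(gD³h_f))]
√(gD⁵h_f/L) = √(9.81·0.185⁵·3.52/149) = 0.007087
ε/(3.7D) = 5.55×10^-5; √(3.17ν²L/(gD³h_f)) = 1.01×10^-4
Q = -0.965·0.007087·ln(1.564×10^-4) = 0.05993 m³/s
Check: V = 2.23 m/s, Re = 1.90×10^5, f = 0.01728, h_f = 3.53 m ≈ 3.52 m ✓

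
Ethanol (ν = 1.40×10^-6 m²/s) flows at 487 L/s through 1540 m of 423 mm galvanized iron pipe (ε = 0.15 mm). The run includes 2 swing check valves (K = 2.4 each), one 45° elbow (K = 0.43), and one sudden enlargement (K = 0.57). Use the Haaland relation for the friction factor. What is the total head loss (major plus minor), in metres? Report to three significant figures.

H_L ≈ 39.3 m

V = 4Q/(πD²) = 3.465 m/s; V²/2g = 0.6121 m
Re = 1.05×10^6, ε/D = 3.55×10^-4 → f = 0.01605 (Haaland)
Major: h_f = f(L/D)·V²/2g = 0.01605·3641·0.6121 = 35.77 m
Minor: ΣK = 5.80; h_m = ΣK·V²/2g = 3.550 m
Total H_L = 35.77 + 3.550 = 39.32 m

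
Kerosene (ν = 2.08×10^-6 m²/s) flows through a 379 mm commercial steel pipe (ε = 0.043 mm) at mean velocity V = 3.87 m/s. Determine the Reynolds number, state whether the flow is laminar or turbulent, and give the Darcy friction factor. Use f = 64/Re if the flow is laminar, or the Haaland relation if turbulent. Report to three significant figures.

Re = VD/ν = 3.870·0.379/2.08×10^-6 = 7.05×10^5
Re > 4000 → turbulent; ε/D = 1.13×10^-4
Haaland: f = 0.01392

Re ≈ 7.05×10^5; turbulent; f ≈ 0.0139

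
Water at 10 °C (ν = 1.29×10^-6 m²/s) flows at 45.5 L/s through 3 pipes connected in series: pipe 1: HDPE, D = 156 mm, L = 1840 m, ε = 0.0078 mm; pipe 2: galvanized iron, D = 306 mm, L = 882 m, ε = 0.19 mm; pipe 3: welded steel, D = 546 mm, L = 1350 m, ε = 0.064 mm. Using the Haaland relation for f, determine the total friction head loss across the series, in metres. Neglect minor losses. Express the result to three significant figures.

Pipe 1: V = 2.381 m/s, Re = 2.88×10^5, ε/D = 5.00×10^-5, f = 0.01488, h_1 = f(L/D)V²/2g = 50.69 m
Pipe 2: V = 0.6187 m/s, Re = 1.47×10^5, ε/D = 6.21×10^-4, f = 0.01975, h_2 = f(L/D)V²/2g = 1.111 m
Pipe 3: V = 0.1943 m/s, Re = 8.23×10^4, ε/D = 1.17×10^-4, f = 0.01903, h_3 = f(L/D)V²/2g = 0.09059 m
Series → Q common, losses add: H = Σh = 51.89 m

H ≈ 51.9 m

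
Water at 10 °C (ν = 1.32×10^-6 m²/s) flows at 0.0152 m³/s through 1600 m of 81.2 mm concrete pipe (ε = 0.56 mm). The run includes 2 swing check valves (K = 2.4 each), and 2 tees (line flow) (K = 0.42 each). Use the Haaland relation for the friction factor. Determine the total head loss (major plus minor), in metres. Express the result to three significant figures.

H_L ≈ 297 m

V = 4Q/(πD²) = 2.935 m/s; V²/2g = 0.4391 m
Re = 1.81×10^5, ε/D = 0.00690 → f = 0.03401 (Haaland)
Major: h_f = f(L/D)·V²/2g = 0.03401·19704·0.4391 = 294.3 m
Minor: ΣK = 5.64; h_m = ΣK·V²/2g = 2.477 m
Total H_L = 294.3 + 2.477 = 296.8 m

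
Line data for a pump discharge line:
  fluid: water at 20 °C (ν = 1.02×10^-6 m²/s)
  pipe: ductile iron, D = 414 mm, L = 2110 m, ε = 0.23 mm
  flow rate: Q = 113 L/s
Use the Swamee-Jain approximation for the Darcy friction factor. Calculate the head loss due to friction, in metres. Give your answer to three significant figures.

h_f ≈ 3.38 m

V = 4Q/(πD²) = 4·0.113/(π·0.414²) = 0.8394 m/s
Re = VD/ν = 0.8394·0.414/1.02×10^-6 = 3.41×10^5 → turbulent
ε/D = 0.23/414 = 5.56×10^-4
Swamee-Jain: f = 0.01849
h_f = f(L/D)V²/(2g) = 0.01849·(2110/0.414)·0.8394²/(2·9.81) = 3.385 m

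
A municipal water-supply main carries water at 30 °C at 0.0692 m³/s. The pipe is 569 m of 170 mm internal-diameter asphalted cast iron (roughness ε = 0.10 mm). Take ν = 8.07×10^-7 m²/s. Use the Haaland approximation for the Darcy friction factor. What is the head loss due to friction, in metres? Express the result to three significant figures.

V = 4Q/(πD²) = 4·0.0692/(π·0.170²) = 3.049 m/s
Re = VD/ν = 3.049·0.170/8.07×10^-7 = 6.42×10^5 → turbulent
ε/D = 0.10/170 = 5.88×10^-4
Haaland: f = 0.01796
h_f = f(L/D)V²/(2g) = 0.01796·(569/0.170)·3.049²/(2·9.81) = 28.47 m

h_f ≈ 28.5 m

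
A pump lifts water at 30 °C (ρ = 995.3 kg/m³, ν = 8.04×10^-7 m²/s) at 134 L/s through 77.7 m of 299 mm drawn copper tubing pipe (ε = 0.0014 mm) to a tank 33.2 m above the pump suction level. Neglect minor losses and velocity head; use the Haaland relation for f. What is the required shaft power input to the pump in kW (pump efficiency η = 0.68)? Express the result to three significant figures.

P_shaft ≈ 65.0 kW

V = 4Q/(πD²) = 1.908 m/s; Re = 7.10×10^5; ε/D = 4.68×10^-6; f = 0.01235
h_f = f(L/D)V²/2g = 0.5956 m
Total head H = z + h_f = 33.2 + 0.5956 = 33.80 m
P_hyd = ρgQH = 995.3·9.81·0.134·33.80 = 44.22 kW
P_shaft = P_hyd/η = 44.22/0.68 = 65.02 kW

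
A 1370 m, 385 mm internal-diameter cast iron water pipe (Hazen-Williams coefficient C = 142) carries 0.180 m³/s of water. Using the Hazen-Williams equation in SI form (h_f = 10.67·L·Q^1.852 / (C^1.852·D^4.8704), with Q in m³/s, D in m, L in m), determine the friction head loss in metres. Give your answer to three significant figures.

h_f = 10.67·1370·0.180^1.852 / (142^1.852·0.385^4.8704) = 6.585 m

h_f ≈ 6.59 m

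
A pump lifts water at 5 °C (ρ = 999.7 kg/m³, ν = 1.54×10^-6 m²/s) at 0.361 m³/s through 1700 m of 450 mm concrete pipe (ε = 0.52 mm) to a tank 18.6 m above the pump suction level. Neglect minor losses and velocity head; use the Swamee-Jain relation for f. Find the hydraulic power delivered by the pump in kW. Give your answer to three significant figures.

V = 4Q/(πD²) = 2.270 m/s; Re = 6.63×10^5; ε/D = 0.00116; f = 0.02086
h_f = f(L/D)V²/2g = 20.70 m
Total head H = z + h_f = 18.6 + 20.70 = 39.30 m
P_hyd = ρgQH = 999.7·9.81·0.361·39.30 = 139.1 kW

P_hyd ≈ 139 kW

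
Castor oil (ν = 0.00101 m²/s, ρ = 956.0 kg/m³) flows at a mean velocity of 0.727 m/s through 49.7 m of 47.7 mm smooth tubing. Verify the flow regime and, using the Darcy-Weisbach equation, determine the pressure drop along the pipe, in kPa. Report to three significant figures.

Δp ≈ 491 kPa

Re = VD/ν = 0.727·0.04770/0.00101 = 34.3 → laminar (Re < 2300)
f = 64/Re = 1.864
h_f = f(L/D)V²/(2g) = 1.864·(49.7/0.04770)·0.727²/(2·9.81) = 52.32 m
Δp = ρg·h_f = 956.0·9.81·52.32 = 490.7 kPa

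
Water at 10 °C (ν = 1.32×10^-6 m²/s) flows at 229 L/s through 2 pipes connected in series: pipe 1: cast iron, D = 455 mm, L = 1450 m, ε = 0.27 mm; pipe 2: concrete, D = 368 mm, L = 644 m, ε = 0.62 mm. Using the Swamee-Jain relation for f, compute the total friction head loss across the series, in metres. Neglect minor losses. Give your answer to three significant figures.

H ≈ 15.4 m

Pipe 1: V = 1.408 m/s, Re = 4.85×10^5, ε/D = 5.93×10^-4, f = 0.01836, h_1 = f(L/D)V²/2g = 5.915 m
Pipe 2: V = 2.153 m/s, Re = 6.00×10^5, ε/D = 0.00168, f = 0.02284, h_2 = f(L/D)V²/2g = 9.443 m
Series → Q common, losses add: H = Σh = 15.36 m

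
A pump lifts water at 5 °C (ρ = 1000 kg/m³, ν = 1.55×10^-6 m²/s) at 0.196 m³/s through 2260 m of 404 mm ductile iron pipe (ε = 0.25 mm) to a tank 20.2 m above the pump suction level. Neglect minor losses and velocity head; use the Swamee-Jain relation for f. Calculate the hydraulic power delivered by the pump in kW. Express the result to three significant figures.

V = 4Q/(πD²) = 1.529 m/s; Re = 3.99×10^5; ε/D = 6.19×10^-4; f = 0.01868
h_f = f(L/D)V²/2g = 12.45 m
Total head H = z + h_f = 20.2 + 12.45 = 32.65 m
P_hyd = ρgQH = 1000·9.81·0.196·32.65 = 62.78 kW

P_hyd ≈ 62.8 kW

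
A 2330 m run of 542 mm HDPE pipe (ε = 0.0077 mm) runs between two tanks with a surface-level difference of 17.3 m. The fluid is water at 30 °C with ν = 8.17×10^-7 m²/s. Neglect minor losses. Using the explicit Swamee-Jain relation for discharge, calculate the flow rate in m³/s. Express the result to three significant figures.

Swamee-Jain (Type II): Q = -0.965·√(gD⁵h_f/L)·ln[ε/(3.7D) + √(3.17ν²L/(gD³h_f))]
√(gD⁵h_f/L) = √(9.81·0.542⁵·17.3/2330) = 0.05837
ε/(3.7D) = 3.84×10^-6; √(3.17ν²L/(gD³h_f)) = 1.35×10^-5
Q = -0.965·0.05837·ln(1.735×10^-5) = 0.6174 m³/s
Check: V = 2.68 m/s, Re = 1.78×10^6, f = 0.01104, h_f = 17.3 m ≈ 17.3 m ✓

Q ≈ 0.617 m³/s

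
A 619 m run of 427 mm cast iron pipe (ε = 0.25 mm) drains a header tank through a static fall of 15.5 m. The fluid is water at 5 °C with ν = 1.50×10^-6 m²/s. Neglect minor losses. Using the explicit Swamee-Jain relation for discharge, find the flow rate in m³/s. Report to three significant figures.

Swamee-Jain (Type II): Q = -0.965·√(gD⁵h_f/L)·ln[ε/(3.7D) + √(3.17ν²L/(gD³h_f))]
√(gD⁵h_f/L) = √(9.81·0.427⁵·15.5/619) = 0.05905
ε/(3.7D) = 1.58×10^-4; √(3.17ν²L/(gD³h_f)) = 1.93×10^-5
Q = -0.965·0.05905·ln(1.775×10^-4) = 0.4921 m³/s
Check: V = 3.44 m/s, Re = 9.78×10^5, f = 0.01786, h_f = 15.6 m ≈ 15.5 m ✓

Q ≈ 0.492 m³/s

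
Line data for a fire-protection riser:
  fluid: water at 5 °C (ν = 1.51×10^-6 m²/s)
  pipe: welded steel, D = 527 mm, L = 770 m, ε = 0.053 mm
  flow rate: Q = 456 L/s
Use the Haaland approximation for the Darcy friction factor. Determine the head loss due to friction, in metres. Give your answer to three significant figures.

h_f ≈ 4.46 m

V = 4Q/(πD²) = 4·0.456/(π·0.527²) = 2.091 m/s
Re = VD/ν = 2.091·0.527/1.51×10^-6 = 7.30×10^5 → turbulent
ε/D = 0.053/527 = 1.01×10^-4
Haaland: f = 0.01371
h_f = f(L/D)V²/(2g) = 0.01371·(770/0.527)·2.091²/(2·9.81) = 4.462 m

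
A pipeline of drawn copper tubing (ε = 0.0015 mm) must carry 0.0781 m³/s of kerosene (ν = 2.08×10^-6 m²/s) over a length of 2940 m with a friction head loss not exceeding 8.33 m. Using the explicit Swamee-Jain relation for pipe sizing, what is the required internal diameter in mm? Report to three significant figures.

D ≈ 316 mm

Swamee-Jain (Type III): D = 0.66·[ε^1.25·(LQ²/(gh_f))^4.75 + ν·Q^9.4·(L/(gh_f))^5.2]^0.04
LQ²/(gh_f) = 0.2194; L/(gh_f) = 35.98
Term 1 = ε^1.25·(…)^4.75 = 3.90×10^-11; Term 2 = ν·Q^9.4·(…)^5.2 = 1.00×10^-8
D = 0.66·(3.90×10^-11 + 1.00×10^-8)^0.04 = 0.3160 m = 316 mm
Check: V = 0.996 m/s, Re = 1.51×10^5, f = 0.01645, h_f = 7.74 m ≈ 8.33 m ✓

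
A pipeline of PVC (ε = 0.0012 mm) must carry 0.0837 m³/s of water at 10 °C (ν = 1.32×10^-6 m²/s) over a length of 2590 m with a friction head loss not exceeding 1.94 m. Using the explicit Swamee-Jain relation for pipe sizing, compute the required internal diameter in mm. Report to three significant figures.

Swamee-Jain (Type III): D = 0.66·[ε^1.25·(LQ²/(gh_f))^4.75 + ν·Q^9.4·(L/(gh_f))^5.2]^0.04
LQ²/(gh_f) = 0.9534; L/(gh_f) = 136.1
Term 1 = ε^1.25·(…)^4.75 = 3.17×10^-8; Term 2 = ν·Q^9.4·(…)^5.2 = 1.23×10^-5
D = 0.66·(3.17×10^-8 + 1.23×10^-5)^0.04 = 0.4199 m = 420 mm
Check: V = 0.604 m/s, Re = 1.92×10^5, f = 0.01568, h_f = 1.80 m ≈ 1.94 m ✓

D ≈ 420 mm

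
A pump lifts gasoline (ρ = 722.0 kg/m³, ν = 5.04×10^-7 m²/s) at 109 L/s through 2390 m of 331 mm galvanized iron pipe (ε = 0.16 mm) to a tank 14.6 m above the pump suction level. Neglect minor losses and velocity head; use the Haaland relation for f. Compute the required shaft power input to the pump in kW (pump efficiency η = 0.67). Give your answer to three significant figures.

P_shaft ≈ 28.5 kW

V = 4Q/(πD²) = 1.267 m/s; Re = 8.32×10^5; ε/D = 4.83×10^-4; f = 0.01714
h_f = f(L/D)V²/2g = 10.12 m
Total head H = z + h_f = 14.6 + 10.12 = 24.72 m
P_hyd = ρgQH = 722.0·9.81·0.109·24.72 = 19.09 kW
P_shaft = P_hyd/η = 19.09/0.67 = 28.49 kW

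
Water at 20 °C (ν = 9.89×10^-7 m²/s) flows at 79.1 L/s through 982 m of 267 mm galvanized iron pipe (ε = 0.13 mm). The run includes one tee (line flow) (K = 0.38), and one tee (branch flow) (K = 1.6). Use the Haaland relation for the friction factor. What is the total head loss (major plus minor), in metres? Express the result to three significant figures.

H_L ≈ 6.84 m

V = 4Q/(πD²) = 1.413 m/s; V²/2g = 0.1017 m
Re = 3.81×10^5, ε/D = 4.87×10^-4 → f = 0.01773 (Haaland)
Major: h_f = f(L/D)·V²/2g = 0.01773·3678·0.1017 = 6.635 m
Minor: ΣK = 1.98; h_m = ΣK·V²/2g = 0.2014 m
Total H_L = 6.635 + 0.2014 = 6.836 m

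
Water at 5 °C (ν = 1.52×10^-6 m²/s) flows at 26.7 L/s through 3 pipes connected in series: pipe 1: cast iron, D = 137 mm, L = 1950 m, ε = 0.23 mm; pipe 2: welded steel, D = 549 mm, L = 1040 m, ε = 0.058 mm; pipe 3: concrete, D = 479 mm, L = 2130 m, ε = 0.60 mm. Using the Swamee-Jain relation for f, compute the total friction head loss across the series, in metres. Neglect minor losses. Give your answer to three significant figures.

H ≈ 56.7 m

Pipe 1: V = 1.811 m/s, Re = 1.63×10^5, ε/D = 0.00168, f = 0.02376, h_1 = f(L/D)V²/2g = 56.55 m
Pipe 2: V = 0.1128 m/s, Re = 4.07×10^4, ε/D = 1.06×10^-4, f = 0.02214, h_2 = f(L/D)V²/2g = 0.02719 m
Pipe 3: V = 0.1482 m/s, Re = 4.67×10^4, ε/D = 0.00125, f = 0.02511, h_3 = f(L/D)V²/2g = 0.1249 m
Series → Q common, losses add: H = Σh = 56.70 m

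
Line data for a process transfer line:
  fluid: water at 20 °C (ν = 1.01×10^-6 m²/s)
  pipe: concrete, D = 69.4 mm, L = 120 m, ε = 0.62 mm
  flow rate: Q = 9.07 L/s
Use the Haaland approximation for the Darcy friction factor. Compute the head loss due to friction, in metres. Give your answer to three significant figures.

V = 4Q/(πD²) = 4·0.00907/(π·0.0694²) = 2.398 m/s
Re = VD/ν = 2.398·0.0694/1.01×10^-6 = 1.65×10^5 → turbulent
ε/D = 0.62/69.4 = 0.00893
Haaland: f = 0.03694
h_f = f(L/D)V²/(2g) = 0.03694·(120/0.0694)·2.398²/(2·9.81) = 18.71 m

h_f ≈ 18.7 m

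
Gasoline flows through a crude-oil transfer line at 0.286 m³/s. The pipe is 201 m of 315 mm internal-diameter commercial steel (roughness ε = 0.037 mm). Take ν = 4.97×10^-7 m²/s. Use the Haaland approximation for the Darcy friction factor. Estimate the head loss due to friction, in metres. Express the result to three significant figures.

V = 4Q/(πD²) = 4·0.286/(π·0.315²) = 3.670 m/s
Re = VD/ν = 3.670·0.315/4.97×10^-7 = 2.33×10^6 → turbulent
ε/D = 0.037/315 = 1.17×10^-4
Haaland: f = 0.01295
h_f = f(L/D)V²/(2g) = 0.01295·(201/0.315)·3.670²/(2·9.81) = 5.673 m

h_f ≈ 5.67 m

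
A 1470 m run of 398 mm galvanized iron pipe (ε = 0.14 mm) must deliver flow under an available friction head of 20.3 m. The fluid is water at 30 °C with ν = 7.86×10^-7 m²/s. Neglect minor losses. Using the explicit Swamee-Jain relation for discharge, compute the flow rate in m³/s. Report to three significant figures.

Q ≈ 0.323 m³/s

Swamee-Jain (Type II): Q = -0.965·√(gD⁵h_f/L)·ln[ε/(3.7D) + √(3.17ν²L/(gD³h_f))]
√(gD⁵h_f/L) = √(9.81·0.398⁵·20.3/1470) = 0.03678
ε/(3.7D) = 9.51×10^-5; √(3.17ν²L/(gD³h_f)) = 1.51×10^-5
Q = -0.965·0.03678·ln(1.102×10^-4) = 0.3235 m³/s
Check: V = 2.60 m/s, Re = 1.32×10^6, f = 0.01605, h_f = 20.4 m ≈ 20.3 m ✓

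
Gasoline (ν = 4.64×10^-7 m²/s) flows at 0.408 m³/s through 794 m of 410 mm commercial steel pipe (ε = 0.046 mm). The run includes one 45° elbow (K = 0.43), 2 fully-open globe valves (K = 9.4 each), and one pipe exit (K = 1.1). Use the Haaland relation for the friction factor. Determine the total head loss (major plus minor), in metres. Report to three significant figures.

H_L ≈ 21.9 m

V = 4Q/(πD²) = 3.090 m/s; V²/2g = 0.4868 m
Re = 2.73×10^6, ε/D = 1.12×10^-4 → f = 0.01278 (Haaland)
Major: h_f = f(L/D)·V²/2g = 0.01278·1937·0.4868 = 12.05 m
Minor: ΣK = 20.3; h_m = ΣK·V²/2g = 9.896 m
Total H_L = 12.05 + 9.896 = 21.94 m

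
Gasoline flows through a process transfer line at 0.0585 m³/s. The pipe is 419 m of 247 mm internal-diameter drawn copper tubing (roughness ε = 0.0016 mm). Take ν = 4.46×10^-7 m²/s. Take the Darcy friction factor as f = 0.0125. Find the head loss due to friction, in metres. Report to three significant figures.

V = 4Q/(πD²) = 4·0.0585/(π·0.247²) = 1.221 m/s
h_f = f(L/D)V²/(2g) = 0.01250·(419/0.247)·1.221²/(2·9.81) = 1.611 m

h_f ≈ 1.61 m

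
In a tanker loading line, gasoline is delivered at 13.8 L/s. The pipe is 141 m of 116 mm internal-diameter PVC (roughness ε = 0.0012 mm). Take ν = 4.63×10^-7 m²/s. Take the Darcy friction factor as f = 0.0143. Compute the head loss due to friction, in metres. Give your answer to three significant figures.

h_f ≈ 1.51 m

V = 4Q/(πD²) = 4·0.0138/(π·0.116²) = 1.306 m/s
h_f = f(L/D)V²/(2g) = 0.01430·(141/0.116)·1.306²/(2·9.81) = 1.511 m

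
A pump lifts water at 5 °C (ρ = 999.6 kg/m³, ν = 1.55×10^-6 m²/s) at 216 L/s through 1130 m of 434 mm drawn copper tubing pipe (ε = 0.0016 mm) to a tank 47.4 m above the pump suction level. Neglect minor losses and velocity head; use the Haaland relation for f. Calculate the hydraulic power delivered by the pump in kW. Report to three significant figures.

V = 4Q/(πD²) = 1.460 m/s; Re = 4.09×10^5; ε/D = 3.69×10^-6; f = 0.01358
h_f = f(L/D)V²/2g = 3.842 m
Total head H = z + h_f = 47.4 + 3.842 = 51.24 m
P_hyd = ρgQH = 999.6·9.81·0.216·51.24 = 108.5 kW

P_hyd ≈ 109 kW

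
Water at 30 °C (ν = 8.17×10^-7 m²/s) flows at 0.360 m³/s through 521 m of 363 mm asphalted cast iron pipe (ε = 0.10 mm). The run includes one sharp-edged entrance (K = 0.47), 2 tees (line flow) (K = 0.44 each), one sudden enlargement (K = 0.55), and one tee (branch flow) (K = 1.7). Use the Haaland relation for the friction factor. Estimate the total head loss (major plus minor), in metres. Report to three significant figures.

H_L ≈ 15.6 m

V = 4Q/(πD²) = 3.479 m/s; V²/2g = 0.6167 m
Re = 1.55×10^6, ε/D = 2.75×10^-4 → f = 0.01515 (Haaland)
Major: h_f = f(L/D)·V²/2g = 0.01515·1435·0.6167 = 13.41 m
Minor: ΣK = 3.60; h_m = ΣK·V²/2g = 2.220 m
Total H_L = 13.41 + 2.220 = 15.63 m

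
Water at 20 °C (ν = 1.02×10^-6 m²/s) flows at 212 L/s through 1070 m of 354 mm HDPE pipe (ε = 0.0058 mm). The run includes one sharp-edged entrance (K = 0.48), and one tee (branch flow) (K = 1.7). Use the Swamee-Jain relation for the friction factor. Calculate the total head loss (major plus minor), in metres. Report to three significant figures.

H_L ≈ 9.47 m

V = 4Q/(πD²) = 2.154 m/s; V²/2g = 0.2365 m
Re = 7.48×10^5, ε/D = 1.64×10^-5 → f = 0.01253 (Swamee-Jain)
Major: h_f = f(L/D)·V²/2g = 0.01253·3023·0.2365 = 8.955 m
Minor: ΣK = 2.18; h_m = ΣK·V²/2g = 0.5155 m
Total H_L = 8.955 + 0.5155 = 9.471 m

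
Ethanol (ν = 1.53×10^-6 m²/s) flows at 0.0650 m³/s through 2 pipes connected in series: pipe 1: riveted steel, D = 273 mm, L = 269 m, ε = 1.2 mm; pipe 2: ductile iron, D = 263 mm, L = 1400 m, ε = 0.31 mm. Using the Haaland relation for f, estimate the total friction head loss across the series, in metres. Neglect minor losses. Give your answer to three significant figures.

Pipe 1: V = 1.110 m/s, Re = 1.98×10^5, ε/D = 0.00440, f = 0.02975, h_1 = f(L/D)V²/2g = 1.842 m
Pipe 2: V = 1.196 m/s, Re = 2.06×10^5, ε/D = 0.00118, f = 0.02157, h_2 = f(L/D)V²/2g = 8.378 m
Series → Q common, losses add: H = Σh = 10.22 m

H ≈ 10.2 m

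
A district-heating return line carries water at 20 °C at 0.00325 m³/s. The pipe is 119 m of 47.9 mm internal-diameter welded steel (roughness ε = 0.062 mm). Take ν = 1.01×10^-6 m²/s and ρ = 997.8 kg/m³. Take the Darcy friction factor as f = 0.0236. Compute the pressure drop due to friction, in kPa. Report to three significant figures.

V = 4Q/(πD²) = 4·0.00325/(π·0.0479²) = 1.804 m/s
h_f = f(L/D)V²/(2g) = 0.02360·(119/0.0479)·1.804²/(2·9.81) = 9.720 m
Δp = ρg·h_f = 997.8·9.81·9.720 = 95.14 kPa

Δp ≈ 95.1 kPa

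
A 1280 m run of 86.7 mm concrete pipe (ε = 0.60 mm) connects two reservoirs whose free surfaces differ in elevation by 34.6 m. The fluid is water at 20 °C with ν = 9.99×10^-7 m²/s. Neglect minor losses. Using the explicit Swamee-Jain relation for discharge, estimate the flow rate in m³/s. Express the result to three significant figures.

Q ≈ 0.00683 m³/s

Swamee-Jain (Type II): Q = -0.965·√(gD⁵h_f/L)·ln[ε/(3.7D) + √(3.17ν²L/(gD³h_f))]
√(gD⁵h_f/L) = √(9.81·0.0867⁵·34.6/1280) = 0.001140
ε/(3.7D) = 0.00187; √(3.17ν²L/(gD³h_f)) = 1.35×10^-4
Q = -0.965·0.001140·ln(0.002006) = 0.006832 m³/s
Check: V = 1.16 m/s, Re = 1.00×10^5, f = 0.03460, h_f = 34.9 m ≈ 34.6 m ✓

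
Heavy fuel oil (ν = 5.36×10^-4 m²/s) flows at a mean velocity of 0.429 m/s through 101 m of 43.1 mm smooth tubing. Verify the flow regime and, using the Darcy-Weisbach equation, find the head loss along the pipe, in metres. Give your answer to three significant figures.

Re = VD/ν = 0.429·0.04310/5.36×10^-4 = 34.5 → laminar (Re < 2300)
f = 64/Re = 1.855
h_f = f(L/D)V²/(2g) = 1.855·(101/0.04310)·0.429²/(2·9.81) = 40.78 m

h_f ≈ 40.8 m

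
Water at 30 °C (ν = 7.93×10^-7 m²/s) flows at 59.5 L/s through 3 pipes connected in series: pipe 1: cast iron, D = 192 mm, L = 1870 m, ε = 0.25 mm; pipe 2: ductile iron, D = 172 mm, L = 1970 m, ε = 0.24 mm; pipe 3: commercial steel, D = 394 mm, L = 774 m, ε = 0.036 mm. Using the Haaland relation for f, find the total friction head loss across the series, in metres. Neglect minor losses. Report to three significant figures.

H ≈ 129 m

Pipe 1: V = 2.055 m/s, Re = 4.98×10^5, ε/D = 0.00130, f = 0.02144, h_1 = f(L/D)V²/2g = 44.95 m
Pipe 2: V = 2.561 m/s, Re = 5.55×10^5, ε/D = 0.00140, f = 0.02175, h_2 = f(L/D)V²/2g = 83.25 m
Pipe 3: V = 0.4880 m/s, Re = 2.42×10^5, ε/D = 9.14×10^-5, f = 0.01564, h_3 = f(L/D)V²/2g = 0.3730 m
Series → Q common, losses add: H = Σh = 128.6 m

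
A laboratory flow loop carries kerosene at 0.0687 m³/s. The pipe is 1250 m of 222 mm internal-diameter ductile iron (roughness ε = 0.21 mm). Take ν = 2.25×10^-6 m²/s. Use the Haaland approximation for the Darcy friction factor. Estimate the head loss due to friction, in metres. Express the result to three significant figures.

V = 4Q/(πD²) = 4·0.0687/(π·0.222²) = 1.775 m/s
Re = VD/ν = 1.775·0.222/2.25×10^-6 = 1.75×10^5 → turbulent
ε/D = 0.21/222 = 9.46×10^-4
Haaland: f = 0.02086
h_f = f(L/D)V²/(2g) = 0.02086·(1250/0.222)·1.775²/(2·9.81) = 18.86 m

h_f ≈ 18.9 m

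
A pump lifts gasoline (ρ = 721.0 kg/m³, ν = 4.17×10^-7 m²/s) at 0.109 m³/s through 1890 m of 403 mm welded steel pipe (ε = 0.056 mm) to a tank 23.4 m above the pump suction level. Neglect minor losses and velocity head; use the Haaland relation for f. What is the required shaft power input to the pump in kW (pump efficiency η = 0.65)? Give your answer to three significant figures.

V = 4Q/(πD²) = 0.8545 m/s; Re = 8.26×10^5; ε/D = 1.39×10^-4; f = 0.01405
h_f = f(L/D)V²/2g = 2.453 m
Total head H = z + h_f = 23.4 + 2.453 = 25.85 m
P_hyd = ρgQH = 721.0·9.81·0.109·25.85 = 19.93 kW
P_shaft = P_hyd/η = 19.93/0.65 = 30.66 kW

P_shaft ≈ 30.7 kW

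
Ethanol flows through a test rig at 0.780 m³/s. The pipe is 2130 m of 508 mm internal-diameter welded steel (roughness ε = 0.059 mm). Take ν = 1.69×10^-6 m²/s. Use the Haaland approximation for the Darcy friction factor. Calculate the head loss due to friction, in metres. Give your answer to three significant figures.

V = 4Q/(πD²) = 4·0.780/(π·0.508²) = 3.848 m/s
Re = VD/ν = 3.848·0.508/1.69×10^-6 = 1.16×10^6 → turbulent
ε/D = 0.059/508 = 1.16×10^-4
Haaland: f = 0.01342
h_f = f(L/D)V²/(2g) = 0.01342·(2130/0.508)·3.848²/(2·9.81) = 42.47 m

h_f ≈ 42.5 m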